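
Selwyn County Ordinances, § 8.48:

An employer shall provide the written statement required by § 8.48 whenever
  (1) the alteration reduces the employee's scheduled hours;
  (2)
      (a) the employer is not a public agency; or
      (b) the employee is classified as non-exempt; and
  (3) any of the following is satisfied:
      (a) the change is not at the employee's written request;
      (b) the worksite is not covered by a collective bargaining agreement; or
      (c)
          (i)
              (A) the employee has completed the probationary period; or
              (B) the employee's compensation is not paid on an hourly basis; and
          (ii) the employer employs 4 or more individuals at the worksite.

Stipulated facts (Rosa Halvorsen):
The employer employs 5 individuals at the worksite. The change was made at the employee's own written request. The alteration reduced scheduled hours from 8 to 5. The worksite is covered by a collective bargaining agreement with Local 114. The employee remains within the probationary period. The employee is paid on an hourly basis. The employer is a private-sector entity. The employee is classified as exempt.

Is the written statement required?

(1) hours reduced — holds.
(a) not (public agency) — met.
(b) non-exempt — not met.
(2) = T OR F = true.
(a) not employee-requested — not satisfied.
(b) no CBA — not met.
(A) past probation — fails.
(B) not (hourly-paid) — not met.
(i): F OR F → false.
(ii) ≥ 4 at site — satisfied.
(c) = F AND T = false.
(3): F OR F OR F → false.
So Overall is not satisfied (T AND T AND F).

No — not required.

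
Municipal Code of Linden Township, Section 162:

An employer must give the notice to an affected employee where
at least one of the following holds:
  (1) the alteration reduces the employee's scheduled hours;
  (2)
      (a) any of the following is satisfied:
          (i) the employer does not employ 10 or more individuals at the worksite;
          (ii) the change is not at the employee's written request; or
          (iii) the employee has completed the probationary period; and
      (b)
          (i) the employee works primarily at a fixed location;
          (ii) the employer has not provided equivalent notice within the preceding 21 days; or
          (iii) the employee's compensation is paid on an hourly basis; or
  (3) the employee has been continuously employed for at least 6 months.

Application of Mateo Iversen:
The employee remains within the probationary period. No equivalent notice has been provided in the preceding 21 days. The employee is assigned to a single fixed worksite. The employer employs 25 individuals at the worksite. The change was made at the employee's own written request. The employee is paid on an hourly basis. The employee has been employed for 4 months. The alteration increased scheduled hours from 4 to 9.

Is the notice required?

No — not required.

(1) hours reduced — not met.
(i) not (≥ 10 at site) — not satisfied.
(ii) not employee-requested — not met.
(iii) past probation — not met.
(a) = F OR F OR F = false.
(i) fixed location — satisfied.
(ii) no recent notice — satisfied.
(iii) hourly-paid — holds.
(b): T OR T OR T → true.
(2): F AND T → false.
(3) tenure ≥ 6 mo. — not met.
Overall: F OR F OR F → false.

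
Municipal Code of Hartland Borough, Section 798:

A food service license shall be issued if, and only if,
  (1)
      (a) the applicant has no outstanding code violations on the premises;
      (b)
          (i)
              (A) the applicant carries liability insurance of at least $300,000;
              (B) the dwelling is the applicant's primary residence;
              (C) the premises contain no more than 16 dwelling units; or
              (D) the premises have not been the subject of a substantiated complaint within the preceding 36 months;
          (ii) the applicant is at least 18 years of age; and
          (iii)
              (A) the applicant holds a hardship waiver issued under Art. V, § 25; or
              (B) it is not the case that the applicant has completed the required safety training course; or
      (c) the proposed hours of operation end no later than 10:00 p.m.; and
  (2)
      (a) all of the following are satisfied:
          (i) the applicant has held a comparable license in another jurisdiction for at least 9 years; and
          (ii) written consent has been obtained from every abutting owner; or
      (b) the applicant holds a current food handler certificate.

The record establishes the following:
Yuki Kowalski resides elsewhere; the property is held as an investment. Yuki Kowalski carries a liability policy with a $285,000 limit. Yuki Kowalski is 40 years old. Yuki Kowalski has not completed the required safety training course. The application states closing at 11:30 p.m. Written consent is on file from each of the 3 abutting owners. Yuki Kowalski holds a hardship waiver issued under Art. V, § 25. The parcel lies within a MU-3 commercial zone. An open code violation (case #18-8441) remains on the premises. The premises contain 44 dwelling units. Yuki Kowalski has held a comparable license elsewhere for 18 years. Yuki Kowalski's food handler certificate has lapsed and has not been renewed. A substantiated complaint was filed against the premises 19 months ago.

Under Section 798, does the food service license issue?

(a) no code violations — not satisfied.
(A) insurance ≥ $300,000 — fails.
(B) primary residence — fails.
(C) ≤ 16 units — not met.
(D) no complaint in 36 mo. — not met.
So (i) is not satisfied (F OR F OR F OR F).
(ii) age ≥ 18 — satisfied.
(A) hardship waiver — holds.
(B) not (safety training) — holds.
(iii): T OR T → true.
(b) = F AND T AND T = false.
(c) closes by 10 p.m. — not met.
So (1) is not satisfied (F OR F OR F).
(i) prior license ≥ 9 yr — satisfied.
(ii) all abutters consent — holds.
So (a) is satisfied (T AND T).
(b) food handler cert. — fails.
(2): T OR F → true.
Overall = F AND T = false.

No — denied.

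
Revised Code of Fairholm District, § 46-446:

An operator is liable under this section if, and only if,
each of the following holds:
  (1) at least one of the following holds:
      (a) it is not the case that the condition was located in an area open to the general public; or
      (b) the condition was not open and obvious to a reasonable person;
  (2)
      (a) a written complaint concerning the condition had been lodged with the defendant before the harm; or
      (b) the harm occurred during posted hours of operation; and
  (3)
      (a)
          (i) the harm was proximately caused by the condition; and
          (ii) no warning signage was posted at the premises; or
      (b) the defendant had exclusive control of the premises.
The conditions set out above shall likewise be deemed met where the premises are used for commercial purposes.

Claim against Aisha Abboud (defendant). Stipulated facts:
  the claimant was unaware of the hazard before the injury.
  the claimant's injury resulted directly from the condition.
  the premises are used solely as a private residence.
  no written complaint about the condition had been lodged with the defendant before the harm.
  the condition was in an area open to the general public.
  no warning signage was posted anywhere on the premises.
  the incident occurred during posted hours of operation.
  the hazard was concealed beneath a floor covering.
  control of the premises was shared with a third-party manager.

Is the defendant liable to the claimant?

(a) not (public area) — fails.
(b) not open/obvious — holds.
(1) = F OR T = true.
(a) complaint lodged — not met.
(b) during posted hours — holds.
(2): F OR T → true.
(i) proximate cause — met.
(ii) no signage posted — satisfied.
So (a) is satisfied (T AND T).
(b) exclusive control — not satisfied.
(3) = T OR F = true.
So Overall is satisfied (T AND T AND T).
Exception (commercial use) — not satisfied.
Result: main true OR exception false → true.

Yes — liable.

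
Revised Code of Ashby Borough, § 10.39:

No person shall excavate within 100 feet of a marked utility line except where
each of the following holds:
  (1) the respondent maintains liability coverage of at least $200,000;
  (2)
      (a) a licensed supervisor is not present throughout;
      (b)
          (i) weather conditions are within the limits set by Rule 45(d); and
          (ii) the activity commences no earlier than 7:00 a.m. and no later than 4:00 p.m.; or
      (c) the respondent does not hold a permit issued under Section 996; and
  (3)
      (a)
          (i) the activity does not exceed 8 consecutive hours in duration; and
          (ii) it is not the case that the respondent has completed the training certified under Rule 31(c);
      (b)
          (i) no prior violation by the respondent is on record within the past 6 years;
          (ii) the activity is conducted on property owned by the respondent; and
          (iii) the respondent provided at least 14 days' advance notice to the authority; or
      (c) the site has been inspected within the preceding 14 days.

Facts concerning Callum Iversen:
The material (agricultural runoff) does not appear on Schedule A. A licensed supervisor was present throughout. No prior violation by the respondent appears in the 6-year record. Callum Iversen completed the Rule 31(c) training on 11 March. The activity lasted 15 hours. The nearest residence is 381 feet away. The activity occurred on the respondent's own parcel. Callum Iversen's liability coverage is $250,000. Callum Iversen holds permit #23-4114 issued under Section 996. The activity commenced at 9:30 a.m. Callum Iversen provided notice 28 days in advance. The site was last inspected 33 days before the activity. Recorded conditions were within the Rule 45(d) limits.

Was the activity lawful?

(1) coverage ≥ $200,000 — satisfied.
(a) not (supervisor present) — not met.
(i) weather ok — met.
(ii) start within hours — met.
(b): T AND T → true.
(c) not (holds permit) — fails.
(2) = F OR T OR F = true.
(i) ≤ 8 hrs duration — not met.
(ii) not (training certified) — not met.
(a) = F AND F = false.
(i) no prior violation — holds.
(ii) own property — met.
(iii) ≥14 days' notice — satisfied.
(b): T AND T AND T → true.
(c) site inspected — not met.
So (3) is satisfied (F OR T OR F).
Overall = T AND T AND T = true.

Yes — lawful.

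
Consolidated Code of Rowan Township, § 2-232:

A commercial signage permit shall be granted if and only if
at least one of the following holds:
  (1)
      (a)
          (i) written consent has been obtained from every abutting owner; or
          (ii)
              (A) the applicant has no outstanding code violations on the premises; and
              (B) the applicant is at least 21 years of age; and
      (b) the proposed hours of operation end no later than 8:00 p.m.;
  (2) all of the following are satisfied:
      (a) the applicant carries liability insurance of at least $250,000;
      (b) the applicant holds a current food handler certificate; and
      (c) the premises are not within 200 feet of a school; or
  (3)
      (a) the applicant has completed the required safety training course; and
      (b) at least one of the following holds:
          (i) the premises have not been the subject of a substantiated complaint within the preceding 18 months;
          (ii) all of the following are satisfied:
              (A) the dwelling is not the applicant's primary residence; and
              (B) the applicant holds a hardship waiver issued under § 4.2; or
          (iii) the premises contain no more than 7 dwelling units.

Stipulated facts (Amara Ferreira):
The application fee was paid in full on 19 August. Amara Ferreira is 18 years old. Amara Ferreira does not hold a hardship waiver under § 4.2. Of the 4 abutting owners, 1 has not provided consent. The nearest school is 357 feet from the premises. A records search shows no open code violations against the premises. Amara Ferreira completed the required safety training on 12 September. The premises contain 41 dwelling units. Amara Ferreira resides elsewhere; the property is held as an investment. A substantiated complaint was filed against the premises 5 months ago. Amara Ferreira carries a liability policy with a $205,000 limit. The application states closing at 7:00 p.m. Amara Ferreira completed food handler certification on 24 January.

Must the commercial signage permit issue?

No — denied.

(i) all abutters consent — not met.
(A) no code violations — satisfied.
(B) age ≥ 21 — not met.
(ii): T AND F → false.
(a) = F OR F = false.
(b) closes by 8 p.m. — satisfied.
(1) = F AND T = false.
(a) insurance ≥ $250,000 — fails.
(b) food handler cert. — holds.
(c) ≥200 ft from school — met.
So (2) is not satisfied (F AND T AND T).
(a) safety training — holds.
(i) no complaint in 18 mo. — fails.
(A) not (primary residence) — met.
(B) hardship waiver — not satisfied.
(ii) = T AND F = false.
(iii) ≤ 7 units — fails.
So (b) is not satisfied (F OR F OR F).
(3) = T AND F = false.
So Overall is not satisfied (F OR F OR F).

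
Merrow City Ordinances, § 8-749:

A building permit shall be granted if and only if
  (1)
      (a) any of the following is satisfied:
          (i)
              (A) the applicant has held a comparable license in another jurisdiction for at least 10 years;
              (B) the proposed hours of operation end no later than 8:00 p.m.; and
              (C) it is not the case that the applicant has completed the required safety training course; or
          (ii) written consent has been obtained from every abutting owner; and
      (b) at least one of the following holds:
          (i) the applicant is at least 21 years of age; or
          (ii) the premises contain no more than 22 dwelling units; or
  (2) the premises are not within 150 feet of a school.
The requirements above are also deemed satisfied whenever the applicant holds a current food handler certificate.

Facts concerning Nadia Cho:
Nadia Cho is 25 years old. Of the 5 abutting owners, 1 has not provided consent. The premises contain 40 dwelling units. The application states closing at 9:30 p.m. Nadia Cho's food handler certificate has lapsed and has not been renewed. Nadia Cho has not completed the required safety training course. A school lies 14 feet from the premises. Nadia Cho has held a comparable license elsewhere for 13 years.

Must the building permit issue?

(A) prior license ≥ 10 yr — met.
(B) closes by 8 p.m. — not satisfied.
(C) not (safety training) — met.
(i) = T AND F AND T = false.
(ii) all abutters consent — not satisfied.
So (a) is not satisfied (F OR F).
(i) age ≥ 21 — holds.
(ii) ≤ 22 units — not met.
So (b) is satisfied (T OR F).
(1) = F AND T = false.
(2) ≥150 ft from school — fails.
Overall = F OR F = false.
Exception (food handler cert.) — not satisfied.
Result: main false OR exception false → false.

No — denied.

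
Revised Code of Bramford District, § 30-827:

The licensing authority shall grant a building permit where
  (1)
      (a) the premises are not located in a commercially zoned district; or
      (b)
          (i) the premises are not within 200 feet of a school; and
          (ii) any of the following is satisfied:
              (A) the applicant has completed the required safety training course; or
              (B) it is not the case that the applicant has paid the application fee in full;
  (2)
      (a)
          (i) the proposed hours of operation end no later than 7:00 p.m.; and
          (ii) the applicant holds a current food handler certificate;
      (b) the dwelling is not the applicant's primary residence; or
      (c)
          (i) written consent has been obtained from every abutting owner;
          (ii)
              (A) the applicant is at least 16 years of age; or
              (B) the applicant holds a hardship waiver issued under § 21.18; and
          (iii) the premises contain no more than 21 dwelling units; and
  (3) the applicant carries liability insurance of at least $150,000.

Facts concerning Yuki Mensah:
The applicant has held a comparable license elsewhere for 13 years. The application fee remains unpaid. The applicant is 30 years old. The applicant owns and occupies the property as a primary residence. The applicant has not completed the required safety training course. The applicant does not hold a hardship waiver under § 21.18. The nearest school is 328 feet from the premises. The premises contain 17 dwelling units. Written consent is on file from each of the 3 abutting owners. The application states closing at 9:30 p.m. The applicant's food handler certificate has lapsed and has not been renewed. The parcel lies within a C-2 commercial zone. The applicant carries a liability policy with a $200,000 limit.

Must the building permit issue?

(a) not (commercially zoned) — not met.
(i) ≥200 ft from school — holds.
(A) safety training — not met.
(B) not (fee paid) — holds.
So (ii) is satisfied (F OR T).
(b) = T AND T = true.
So (1) is satisfied (F OR T).
(i) closes by 7 p.m. — not met.
(ii) food handler cert. — fails.
(a): F AND F → false.
(b) not (primary residence) — not met.
(i) all abutters consent — met.
(A) age ≥ 16 — satisfied.
(B) hardship waiver — fails.
So (ii) is satisfied (T OR F).
(iii) ≤ 21 units — satisfied.
(c): T AND T AND T → true.
(2): F OR F OR T → true.
(3) insurance ≥ $150,000 — satisfied.
So Overall is satisfied (T AND T AND T).

Yes — granted.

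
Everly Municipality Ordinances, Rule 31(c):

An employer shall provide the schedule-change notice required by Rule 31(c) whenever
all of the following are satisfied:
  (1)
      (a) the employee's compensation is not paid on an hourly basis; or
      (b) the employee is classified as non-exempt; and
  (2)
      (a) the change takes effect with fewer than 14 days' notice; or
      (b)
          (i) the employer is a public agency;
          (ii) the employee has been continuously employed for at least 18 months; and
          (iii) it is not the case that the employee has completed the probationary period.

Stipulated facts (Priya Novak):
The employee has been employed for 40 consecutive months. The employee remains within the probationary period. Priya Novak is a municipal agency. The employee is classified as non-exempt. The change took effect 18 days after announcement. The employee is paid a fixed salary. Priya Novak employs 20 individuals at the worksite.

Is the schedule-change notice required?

(a) not (hourly-paid) — met.
(b) non-exempt — satisfied.
(1): T OR T → true.
(a) < 14 days' notice — fails.
(i) public agency — met.
(ii) tenure ≥ 18 mo. — met.
(iii) not (past probation) — satisfied.
So (b) is satisfied (T AND T AND T).
(2) = F OR T = true.
So Overall is satisfied (T AND T).

Yes — required.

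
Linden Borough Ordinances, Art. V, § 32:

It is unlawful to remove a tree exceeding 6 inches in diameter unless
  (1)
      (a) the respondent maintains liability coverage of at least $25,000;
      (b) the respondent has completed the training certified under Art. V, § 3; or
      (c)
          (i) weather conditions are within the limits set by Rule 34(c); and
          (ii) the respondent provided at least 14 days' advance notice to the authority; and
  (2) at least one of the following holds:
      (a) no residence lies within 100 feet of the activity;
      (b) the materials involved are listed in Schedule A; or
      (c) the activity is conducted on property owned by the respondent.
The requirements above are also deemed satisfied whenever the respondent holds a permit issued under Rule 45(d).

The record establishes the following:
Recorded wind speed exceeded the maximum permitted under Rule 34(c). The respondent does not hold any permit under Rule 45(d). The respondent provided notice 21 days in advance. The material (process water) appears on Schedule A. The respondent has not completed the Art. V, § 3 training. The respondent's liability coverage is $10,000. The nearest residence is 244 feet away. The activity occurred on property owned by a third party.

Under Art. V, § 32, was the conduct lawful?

No — unlawful.

(a) coverage ≥ $25,000 — fails.
(b) training certified — not satisfied.
(i) weather ok — not satisfied.
(ii) ≥14 days' notice — satisfied.
(c): F AND T → false.
So (1) is not satisfied (F OR F OR F).
(a) no residence in 100 ft — holds.
(b) Schedule A material — holds.
(c) own property — not met.
(2) = T OR T OR F = true.
Overall = F AND T = false.
Exception (holds permit) — not satisfied.
Result: main false OR exception false → false.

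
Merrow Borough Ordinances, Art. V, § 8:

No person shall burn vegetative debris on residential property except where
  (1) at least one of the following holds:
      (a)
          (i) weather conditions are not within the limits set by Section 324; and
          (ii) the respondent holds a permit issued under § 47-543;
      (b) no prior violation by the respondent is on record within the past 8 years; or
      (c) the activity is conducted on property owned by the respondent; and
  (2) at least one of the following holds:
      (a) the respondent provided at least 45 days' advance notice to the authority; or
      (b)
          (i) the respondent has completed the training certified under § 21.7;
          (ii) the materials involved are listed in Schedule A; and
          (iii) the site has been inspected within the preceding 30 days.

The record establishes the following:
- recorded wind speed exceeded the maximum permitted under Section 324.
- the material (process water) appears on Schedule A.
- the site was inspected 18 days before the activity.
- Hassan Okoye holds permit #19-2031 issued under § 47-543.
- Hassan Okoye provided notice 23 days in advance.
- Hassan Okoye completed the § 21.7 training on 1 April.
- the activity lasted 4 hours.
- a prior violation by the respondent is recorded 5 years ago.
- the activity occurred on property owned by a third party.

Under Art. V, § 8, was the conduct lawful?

Yes — lawful.

(i) not (weather ok) — satisfied.
(ii) holds permit — met.
(a) = T AND T = true.
(b) no prior violation — not met.
(c) own property — not satisfied.
So (1) is satisfied (T OR F OR F).
(a) ≥45 days' notice — not met.
(i) training certified — holds.
(ii) Schedule A material — met.
(iii) site inspected — met.
(b): T AND T AND T → true.
So (2) is satisfied (F OR T).
Overall: T AND T → true.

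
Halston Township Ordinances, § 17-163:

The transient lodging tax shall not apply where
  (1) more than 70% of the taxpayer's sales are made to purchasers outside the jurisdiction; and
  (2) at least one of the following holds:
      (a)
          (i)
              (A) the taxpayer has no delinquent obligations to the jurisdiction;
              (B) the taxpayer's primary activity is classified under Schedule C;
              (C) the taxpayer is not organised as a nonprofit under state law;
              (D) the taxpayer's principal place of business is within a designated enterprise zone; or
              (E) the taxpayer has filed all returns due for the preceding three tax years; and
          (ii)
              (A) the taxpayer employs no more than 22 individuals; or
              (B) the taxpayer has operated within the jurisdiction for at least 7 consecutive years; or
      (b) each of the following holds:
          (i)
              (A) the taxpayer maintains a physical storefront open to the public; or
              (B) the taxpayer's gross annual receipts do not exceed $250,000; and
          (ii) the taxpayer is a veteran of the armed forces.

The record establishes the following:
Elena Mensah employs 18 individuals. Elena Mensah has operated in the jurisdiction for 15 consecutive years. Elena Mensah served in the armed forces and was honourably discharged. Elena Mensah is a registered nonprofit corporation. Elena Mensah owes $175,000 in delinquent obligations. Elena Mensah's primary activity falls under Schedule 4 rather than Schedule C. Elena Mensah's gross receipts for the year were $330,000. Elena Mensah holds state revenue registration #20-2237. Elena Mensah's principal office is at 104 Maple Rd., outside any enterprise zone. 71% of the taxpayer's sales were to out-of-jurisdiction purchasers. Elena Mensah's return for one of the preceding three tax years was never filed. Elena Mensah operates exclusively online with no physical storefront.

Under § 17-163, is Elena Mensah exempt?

(1) >70% out-of-jur. sales — satisfied.
(A) no delinquency — not met.
(B) Schedule C activity — fails.
(C) not (nonprofit) — not met.
(D) in enterprise zone — not satisfied.
(E) returns current — not met.
So (i) is not satisfied (F OR F OR F OR F OR F).
(A) ≤ 22 employees — satisfied.
(B) ≥ 7 yrs in jurisdiction — satisfied.
(ii) = T OR T = true.
(a) = F AND T = false.
(A) has storefront — not satisfied.
(B) receipts ≤ $250,000 — fails.
So (i) is not satisfied (F OR F).
(ii) veteran — satisfied.
So (b) is not satisfied (F AND T).
So (2) is not satisfied (F OR F).
Overall: T AND F → false.

No — not exempt.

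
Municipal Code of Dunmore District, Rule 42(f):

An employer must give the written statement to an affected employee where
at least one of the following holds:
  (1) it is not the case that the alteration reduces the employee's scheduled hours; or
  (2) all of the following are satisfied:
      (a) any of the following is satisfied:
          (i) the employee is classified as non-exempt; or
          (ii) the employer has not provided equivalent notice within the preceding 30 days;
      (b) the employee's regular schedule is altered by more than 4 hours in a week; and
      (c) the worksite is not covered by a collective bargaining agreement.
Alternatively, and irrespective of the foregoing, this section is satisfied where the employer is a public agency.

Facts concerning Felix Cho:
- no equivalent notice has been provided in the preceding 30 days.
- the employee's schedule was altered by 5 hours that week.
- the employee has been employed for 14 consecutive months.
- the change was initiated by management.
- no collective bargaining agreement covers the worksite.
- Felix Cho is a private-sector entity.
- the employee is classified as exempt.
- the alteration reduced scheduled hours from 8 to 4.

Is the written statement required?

(1) not (hours reduced) — not satisfied.
(i) non-exempt — not satisfied.
(ii) no recent notice — met.
So (a) is satisfied (F OR T).
(b) schedule shift > 4h — met.
(c) no CBA — met.
(2): T AND T AND T → true.
So Overall is satisfied (F OR T).
Exception (public agency) — not satisfied.
Result: main true OR exception false → true.

Yes — required.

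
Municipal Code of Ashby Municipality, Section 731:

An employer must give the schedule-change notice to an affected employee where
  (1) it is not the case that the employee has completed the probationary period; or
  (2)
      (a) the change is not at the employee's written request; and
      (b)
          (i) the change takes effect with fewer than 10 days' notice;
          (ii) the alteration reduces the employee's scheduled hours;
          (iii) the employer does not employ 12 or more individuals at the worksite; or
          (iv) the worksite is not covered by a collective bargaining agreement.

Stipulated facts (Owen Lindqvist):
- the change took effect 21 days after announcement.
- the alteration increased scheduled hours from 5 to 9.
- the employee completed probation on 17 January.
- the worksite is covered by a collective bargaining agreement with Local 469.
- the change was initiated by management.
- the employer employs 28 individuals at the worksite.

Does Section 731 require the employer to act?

(1) not (past probation) — not satisfied.
(a) not employee-requested — holds.
(i) < 10 days' notice — not met.
(ii) hours reduced — not met.
(iii) not (≥ 12 at site) — not satisfied.
(iv) no CBA — fails.
So (b) is not satisfied (F OR F OR F OR F).
So (2) is not satisfied (T AND F).
Overall: F OR F → false.

No — not required.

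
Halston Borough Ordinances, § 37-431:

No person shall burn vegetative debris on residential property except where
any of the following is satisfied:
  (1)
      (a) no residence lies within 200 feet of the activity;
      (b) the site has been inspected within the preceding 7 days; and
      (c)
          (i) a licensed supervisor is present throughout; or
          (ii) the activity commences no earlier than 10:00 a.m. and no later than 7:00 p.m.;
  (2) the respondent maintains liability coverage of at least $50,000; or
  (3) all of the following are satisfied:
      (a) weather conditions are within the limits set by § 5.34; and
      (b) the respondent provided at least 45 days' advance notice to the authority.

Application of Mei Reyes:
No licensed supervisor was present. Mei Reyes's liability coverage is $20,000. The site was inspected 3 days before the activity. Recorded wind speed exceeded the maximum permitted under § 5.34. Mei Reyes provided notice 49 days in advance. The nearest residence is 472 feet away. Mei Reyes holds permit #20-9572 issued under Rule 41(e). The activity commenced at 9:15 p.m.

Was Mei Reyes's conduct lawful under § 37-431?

No — unlawful.

(a) no residence in 200 ft — met.
(b) site inspected — holds.
(i) supervisor present — fails.
(ii) start within hours — not satisfied.
(c) = F OR F = false.
So (1) is not satisfied (T AND T AND F).
(2) coverage ≥ $50,000 — fails.
(a) weather ok — not satisfied.
(b) ≥45 days' notice — met.
(3): F AND T → false.
Overall = F OR F OR F = false.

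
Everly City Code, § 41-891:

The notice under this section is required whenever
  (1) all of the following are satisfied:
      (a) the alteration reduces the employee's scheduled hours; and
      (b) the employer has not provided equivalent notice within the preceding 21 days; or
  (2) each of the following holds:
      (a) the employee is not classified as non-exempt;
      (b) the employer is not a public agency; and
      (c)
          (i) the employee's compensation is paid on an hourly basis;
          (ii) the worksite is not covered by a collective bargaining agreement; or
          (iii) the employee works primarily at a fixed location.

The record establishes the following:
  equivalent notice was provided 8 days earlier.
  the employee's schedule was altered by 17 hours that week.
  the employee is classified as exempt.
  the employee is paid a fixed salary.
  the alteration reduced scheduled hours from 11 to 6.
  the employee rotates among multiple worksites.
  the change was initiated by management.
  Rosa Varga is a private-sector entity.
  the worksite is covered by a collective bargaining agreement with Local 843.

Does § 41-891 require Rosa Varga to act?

(a) hours reduced — met.
(b) no recent notice — not satisfied.
(1) = T AND F = false.
(a) not (non-exempt) — holds.
(b) not (public agency) — satisfied.
(i) hourly-paid — not met.
(ii) no CBA — not satisfied.
(iii) fixed location — not satisfied.
(c) = F OR F OR F = false.
(2) = T AND T AND F = false.
So Overall is not satisfied (F OR F).

No — not required.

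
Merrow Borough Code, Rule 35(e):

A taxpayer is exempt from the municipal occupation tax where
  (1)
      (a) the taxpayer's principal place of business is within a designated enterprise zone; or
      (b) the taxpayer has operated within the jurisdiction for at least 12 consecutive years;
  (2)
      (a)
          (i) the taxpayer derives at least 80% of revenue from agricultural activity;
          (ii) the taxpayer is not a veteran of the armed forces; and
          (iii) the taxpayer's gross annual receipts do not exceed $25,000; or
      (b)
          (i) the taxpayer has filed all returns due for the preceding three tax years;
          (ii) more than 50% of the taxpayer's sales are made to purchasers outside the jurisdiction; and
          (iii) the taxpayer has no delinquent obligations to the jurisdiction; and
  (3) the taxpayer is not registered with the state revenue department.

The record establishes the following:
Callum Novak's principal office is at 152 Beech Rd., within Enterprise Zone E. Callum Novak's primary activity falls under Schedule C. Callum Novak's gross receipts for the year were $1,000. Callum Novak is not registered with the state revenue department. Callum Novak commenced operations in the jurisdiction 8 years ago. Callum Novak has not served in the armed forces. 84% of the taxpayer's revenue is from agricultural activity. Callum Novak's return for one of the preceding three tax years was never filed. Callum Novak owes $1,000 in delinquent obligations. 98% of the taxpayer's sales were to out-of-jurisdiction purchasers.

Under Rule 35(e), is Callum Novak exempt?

(a) in enterprise zone — holds.
(b) ≥ 12 yrs in jurisdiction — not met.
(1) = T OR F = true.
(i) ≥80% agricultural — holds.
(ii) not (veteran) — met.
(iii) receipts ≤ $25,000 — met.
(a): T AND T AND T → true.
(i) returns current — not met.
(ii) >50% out-of-jur. sales — satisfied.
(iii) no delinquency — fails.
So (b) is not satisfied (F AND T AND F).
(2) = T OR F = true.
(3) not (state-registered) — met.
Overall: T AND T AND T → true.

Yes — exempt.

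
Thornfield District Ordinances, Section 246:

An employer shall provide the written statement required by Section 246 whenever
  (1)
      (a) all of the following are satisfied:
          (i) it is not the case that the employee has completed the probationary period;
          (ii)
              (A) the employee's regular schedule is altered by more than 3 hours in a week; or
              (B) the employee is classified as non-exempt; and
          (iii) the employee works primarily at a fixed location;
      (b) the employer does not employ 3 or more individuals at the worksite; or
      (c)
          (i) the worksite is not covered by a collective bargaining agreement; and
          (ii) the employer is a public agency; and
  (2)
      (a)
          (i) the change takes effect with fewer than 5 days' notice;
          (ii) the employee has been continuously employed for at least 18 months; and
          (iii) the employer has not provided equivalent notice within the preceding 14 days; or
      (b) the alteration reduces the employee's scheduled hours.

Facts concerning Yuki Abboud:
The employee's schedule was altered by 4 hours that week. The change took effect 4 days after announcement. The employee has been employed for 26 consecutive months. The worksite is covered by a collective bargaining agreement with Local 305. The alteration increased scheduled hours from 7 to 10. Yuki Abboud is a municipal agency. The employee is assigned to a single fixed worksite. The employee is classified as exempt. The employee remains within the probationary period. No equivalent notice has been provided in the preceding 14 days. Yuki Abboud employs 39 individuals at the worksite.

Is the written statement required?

Yes — required.

(i) not (past probation) — met.
(A) schedule shift > 3h — holds.
(B) non-exempt — fails.
(ii) = T OR F = true.
(iii) fixed location — holds.
(a) = T AND T AND T = true.
(b) not (≥ 3 at site) — not satisfied.
(i) no CBA — fails.
(ii) public agency — satisfied.
So (c) is not satisfied (F AND T).
So (1) is satisfied (T OR F OR F).
(i) < 5 days' notice — holds.
(ii) tenure ≥ 18 mo. — satisfied.
(iii) no recent notice — met.
(a): T AND T AND T → true.
(b) hours reduced — fails.
(2) = T OR F = true.
Overall = T AND T = true.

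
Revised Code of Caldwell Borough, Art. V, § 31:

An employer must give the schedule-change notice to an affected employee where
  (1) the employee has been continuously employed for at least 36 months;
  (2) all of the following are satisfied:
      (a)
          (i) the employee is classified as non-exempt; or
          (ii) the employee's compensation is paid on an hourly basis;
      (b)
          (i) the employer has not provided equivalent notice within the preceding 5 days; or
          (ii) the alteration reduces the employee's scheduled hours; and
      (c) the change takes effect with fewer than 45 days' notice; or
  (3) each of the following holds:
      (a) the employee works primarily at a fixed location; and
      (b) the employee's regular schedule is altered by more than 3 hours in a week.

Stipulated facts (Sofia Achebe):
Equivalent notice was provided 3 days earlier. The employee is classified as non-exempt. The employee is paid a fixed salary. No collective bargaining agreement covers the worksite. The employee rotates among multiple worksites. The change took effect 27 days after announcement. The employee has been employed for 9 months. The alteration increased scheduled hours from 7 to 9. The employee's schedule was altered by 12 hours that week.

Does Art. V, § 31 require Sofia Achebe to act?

No — not required.

(1) tenure ≥ 36 mo. — not met.
(i) non-exempt — holds.
(ii) hourly-paid — not satisfied.
(a) = T OR F = true.
(i) no recent notice — fails.
(ii) hours reduced — not met.
So (b) is not satisfied (F OR F).
(c) < 45 days' notice — satisfied.
(2): T AND F AND T → false.
(a) fixed location — fails.
(b) schedule shift > 3h — met.
So (3) is not satisfied (F AND T).
Overall: F OR F OR F → false.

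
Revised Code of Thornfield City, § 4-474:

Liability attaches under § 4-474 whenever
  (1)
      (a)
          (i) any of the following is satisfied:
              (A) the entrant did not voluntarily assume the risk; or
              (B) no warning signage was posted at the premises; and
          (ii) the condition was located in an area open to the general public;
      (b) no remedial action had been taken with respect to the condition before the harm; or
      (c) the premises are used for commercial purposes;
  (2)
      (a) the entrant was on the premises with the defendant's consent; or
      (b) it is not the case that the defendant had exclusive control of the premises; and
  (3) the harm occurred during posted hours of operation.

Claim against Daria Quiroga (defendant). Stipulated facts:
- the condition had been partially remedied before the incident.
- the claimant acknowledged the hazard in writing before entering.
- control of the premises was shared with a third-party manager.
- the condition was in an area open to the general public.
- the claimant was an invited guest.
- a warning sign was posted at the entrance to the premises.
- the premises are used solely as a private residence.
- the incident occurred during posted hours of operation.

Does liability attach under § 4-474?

(A) no assumed risk — not met.
(B) no signage posted — not met.
(i): F OR F → false.
(ii) public area — met.
So (a) is not satisfied (F AND T).
(b) no remedial action — not met.
(c) commercial use — not satisfied.
(1): F OR F OR F → false.
(a) consent to enter — satisfied.
(b) not (exclusive control) — met.
(2): T OR T → true.
(3) during posted hours — satisfied.
Overall: F AND T AND T → false.

No — not liable.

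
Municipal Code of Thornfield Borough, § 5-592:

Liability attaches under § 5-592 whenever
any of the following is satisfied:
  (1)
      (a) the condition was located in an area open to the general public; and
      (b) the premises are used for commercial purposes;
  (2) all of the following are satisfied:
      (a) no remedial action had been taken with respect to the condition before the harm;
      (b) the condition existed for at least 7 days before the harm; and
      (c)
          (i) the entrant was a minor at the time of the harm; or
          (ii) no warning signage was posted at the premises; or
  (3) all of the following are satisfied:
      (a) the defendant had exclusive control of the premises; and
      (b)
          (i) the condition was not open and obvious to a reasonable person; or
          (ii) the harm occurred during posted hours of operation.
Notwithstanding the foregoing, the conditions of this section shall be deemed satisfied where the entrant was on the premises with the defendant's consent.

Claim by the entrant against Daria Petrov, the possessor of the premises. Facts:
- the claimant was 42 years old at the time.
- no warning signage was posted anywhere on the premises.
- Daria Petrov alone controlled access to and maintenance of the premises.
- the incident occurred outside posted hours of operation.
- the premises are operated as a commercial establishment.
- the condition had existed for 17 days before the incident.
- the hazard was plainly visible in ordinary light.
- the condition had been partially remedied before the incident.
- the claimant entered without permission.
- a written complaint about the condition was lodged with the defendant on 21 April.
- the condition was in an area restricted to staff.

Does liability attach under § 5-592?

(a) public area — fails.
(b) commercial use — met.
So (1) is not satisfied (F AND T).
(a) no remedial action — not satisfied.
(b) condition ≥7 days old — met.
(i) entrant a minor — fails.
(ii) no signage posted — satisfied.
(c): F OR T → true.
So (2) is not satisfied (F AND T AND T).
(a) exclusive control — holds.
(i) not open/obvious — fails.
(ii) during posted hours — fails.
(b) = F OR F = false.
So (3) is not satisfied (T AND F).
Overall = F OR F OR F = false.
Exception (consent to enter) — not satisfied.
Result: main false OR exception false → false.

No — not liable.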